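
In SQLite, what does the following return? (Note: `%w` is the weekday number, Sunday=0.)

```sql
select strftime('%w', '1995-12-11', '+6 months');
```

First apply '+6 months': 1995-12-11 → 1996-06-11.
1996-06-11 is a Tuesday; with Sunday=0 that is 2.

2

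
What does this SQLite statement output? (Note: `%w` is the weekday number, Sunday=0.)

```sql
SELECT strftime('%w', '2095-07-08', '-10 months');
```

First apply '-10 months': 2095-07-08 → 2094-09-08.
2094-09-08 is a Wednesday; with Sunday=0 that is 3.

3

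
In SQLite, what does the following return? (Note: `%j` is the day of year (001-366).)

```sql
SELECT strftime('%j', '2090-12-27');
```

Day-of-year for 2090-12-27: days since 2090-01-01 inclusive = 361, zero-padded to 361.

361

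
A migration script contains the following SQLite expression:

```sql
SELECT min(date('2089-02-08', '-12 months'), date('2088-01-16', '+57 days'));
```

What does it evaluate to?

2088-02-08

date('2089-02-08', '-12 months') → 2088-02-08.
date('2088-01-16', '+57 days') → 2088-03-13.
Earlier of the two is 2088-02-08.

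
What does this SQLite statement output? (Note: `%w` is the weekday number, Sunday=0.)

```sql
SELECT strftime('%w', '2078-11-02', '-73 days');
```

First apply '-73 days': 2078-11-02 → 2078-08-21.
2078-08-21 is a Sunday; with Sunday=0 that is 0.

0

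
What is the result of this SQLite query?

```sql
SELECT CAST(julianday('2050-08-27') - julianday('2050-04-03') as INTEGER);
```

27 days remain in April 2050 after the 3rd (30 − 3).
May 2050: 31 days.
June 2050: 30 days.
July 2050: 31 days.
Then 27 days into August 2050.
Total: 27 + 31 + 30 + 31 + 27 = 146.

146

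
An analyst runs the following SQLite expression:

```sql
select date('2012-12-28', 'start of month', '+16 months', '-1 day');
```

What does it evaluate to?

2014-03-31

`start of month` rewinds 2012-12-28 to 2012-12-01.
Adding +16 months to 2012-12-01 gives 2014-04-01.
Going back 1 day from 2014-04-01 reaches 2014-03-31 (last day of March, 31 days).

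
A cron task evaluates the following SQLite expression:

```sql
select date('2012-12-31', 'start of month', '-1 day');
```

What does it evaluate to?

`start of month` rewinds 2012-12-31 to 2012-12-01.
Going back 1 day from 2012-12-01 reaches 2012-11-30 (last day of November, 30 days).

2012-11-30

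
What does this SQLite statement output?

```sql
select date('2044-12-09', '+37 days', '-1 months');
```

2044-12-15

December 2044 has 31 days; 22 remain after the 9th, so 23 days reach 2045-01-01.
Advancing 14 more days within January lands on 2045-01-15.
Adding -1 month to 2045-01-15 gives 2044-12-15.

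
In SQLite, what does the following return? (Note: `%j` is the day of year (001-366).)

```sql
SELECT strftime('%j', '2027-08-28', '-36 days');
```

204

First apply '-36 days': 2027-08-28 → 2027-07-23.
Day-of-year for 2027-07-23: days since 2027-01-01 inclusive = 204, zero-padded to 204.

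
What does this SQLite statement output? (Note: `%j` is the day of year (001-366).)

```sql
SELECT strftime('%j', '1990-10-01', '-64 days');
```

First apply '-64 days': 1990-10-01 → 1990-07-29.
Day-of-year for 1990-07-29: days since 1990-01-01 inclusive = 210, zero-padded to 210.

210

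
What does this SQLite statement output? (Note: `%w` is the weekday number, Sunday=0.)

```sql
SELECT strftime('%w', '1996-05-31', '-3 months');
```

6

First apply '-3 months': 1996-05-31 → 1996-03-02.
1996-03-02 is a Saturday; with Sunday=0 that is 6.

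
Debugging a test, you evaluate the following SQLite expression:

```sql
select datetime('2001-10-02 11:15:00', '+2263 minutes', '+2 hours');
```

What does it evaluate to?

2001-10-04 02:58:00

2263 minutes = 37h 43m; +2263 minutes from 2001-10-02 11:15:00 is 2001-10-04 00:58:00 (crosses midnight).
+2 hours from 2001-10-04 00:58:00 is 2001-10-04 02:58:00.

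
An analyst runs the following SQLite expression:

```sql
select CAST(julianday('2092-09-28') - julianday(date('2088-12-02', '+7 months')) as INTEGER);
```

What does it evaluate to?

Adding +7 months to 2088-12-02 gives 2089-07-02.
29 days remain in July 2089 after the 2nd (31 − 2).
Full months from August 2089 through August 2092 contribute their day counts.
Then 28 days into September 2092.
Total: 29 + 31 + 30 + 31 + 30 + 31 + 31 + 28 + 31 + 30 + 31 + 30 + 31 + 31 + 30 + 31 + 30 + 31 + 31 + 28 + 31 + 30 + 31 + 30 + 31 + 31 + 30 + 31 + 30 + 31 + 31 + 29 + 31 + 30 + 31 + 30 + 31 + 31 + 28 = 1184.

1184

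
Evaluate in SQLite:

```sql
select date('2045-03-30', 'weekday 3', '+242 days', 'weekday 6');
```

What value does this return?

2045-12-09

`weekday 3` advances to the next Wednesday; 2045-03-30 is a Thursday, so it moves forward to 2045-04-05.
Applying '+242 days' to 2045-04-05: counting 242 days forward gives 2045-12-03.
`weekday 6` advances to the next Saturday; 2045-12-03 is a Sunday, so it moves forward to 2045-12-09.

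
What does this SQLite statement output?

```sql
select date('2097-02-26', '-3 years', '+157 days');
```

Adding -3 years to 2097-02-26 gives 2094-02-26.
Applying '+157 days' to 2094-02-26: counting 157 days forward gives 2094-08-02.

2094-08-02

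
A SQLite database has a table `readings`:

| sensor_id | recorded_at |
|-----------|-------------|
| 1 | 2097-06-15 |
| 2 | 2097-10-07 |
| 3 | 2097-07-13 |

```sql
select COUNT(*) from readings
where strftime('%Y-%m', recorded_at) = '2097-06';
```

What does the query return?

1

Rows with year-month 2097-06: 2097-06-15 → 1.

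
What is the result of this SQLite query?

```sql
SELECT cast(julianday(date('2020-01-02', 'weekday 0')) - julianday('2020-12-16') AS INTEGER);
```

`weekday 0` advances to the next Sunday; 2020-01-02 is a Thursday, so it moves forward to 2020-01-05.
26 days remain in January 2020 after the 5th (31 − 5).
Full months from February 2020 through November 2020 contribute their day counts.
Then 16 days into December 2020.
Total: 26 + 29 + 31 + 30 + 31 + 30 + 31 + 31 + 30 + 31 + 30 + 16 = 346.
The subtraction is earlier − later, so the result is −346 → -346.

-346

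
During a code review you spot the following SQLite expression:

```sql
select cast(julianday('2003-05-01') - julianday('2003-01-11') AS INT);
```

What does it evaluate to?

110

20 days remain in January 2003 after the 11th (31 − 11).
February 2003: 28 days.
March 2003: 31 days.
April 2003: 30 days.
Then 1 day into May 2003.
Total: 20 + 28 + 31 + 30 + 1 = 110.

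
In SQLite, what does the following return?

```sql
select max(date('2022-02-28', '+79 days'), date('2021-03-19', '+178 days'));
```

date('2022-02-28', '+79 days') → 2022-05-18.
date('2021-03-19', '+178 days') → 2021-09-13.
Later of the two is 2022-05-18.

2022-05-18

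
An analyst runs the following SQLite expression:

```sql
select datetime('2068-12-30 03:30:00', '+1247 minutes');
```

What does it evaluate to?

1247 minutes = 20h 47m; +1247 minutes from 2068-12-30 03:30:00 is 2068-12-31 00:17:00 (crosses midnight).

2068-12-31 00:17:00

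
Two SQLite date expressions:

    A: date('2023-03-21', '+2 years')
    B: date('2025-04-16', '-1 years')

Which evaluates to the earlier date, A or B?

A = 2025-03-21.
B = 2024-04-16.
B is earlier.

B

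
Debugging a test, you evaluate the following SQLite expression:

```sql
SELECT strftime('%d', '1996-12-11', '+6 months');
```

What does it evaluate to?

11

First apply '+6 months': 1996-12-11 → 1997-06-11.
`%d` extracts the 2-digit day of month: 11.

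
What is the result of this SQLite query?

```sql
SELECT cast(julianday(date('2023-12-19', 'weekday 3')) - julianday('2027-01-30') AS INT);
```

-1137

`weekday 3` advances to the next Wednesday; 2023-12-19 is a Tuesday, so it moves forward to 2023-12-20.
11 days remain in December 2023 after the 20th (31 − 20).
Full months from January 2024 through December 2026 contribute their day counts.
Then 30 days into January 2027.
Total: 11 + 31 + 29 + 31 + 30 + 31 + 30 + 31 + 31 + 30 + 31 + 30 + 31 + 31 + 28 + 31 + 30 + 31 + 30 + 31 + 31 + 30 + 31 + 30 + 31 + 31 + 28 + 31 + 30 + 31 + 30 + 31 + 31 + 30 + 31 + 30 + 31 + 30 = 1137.
The subtraction is earlier − later, so the result is −1137 → -1137.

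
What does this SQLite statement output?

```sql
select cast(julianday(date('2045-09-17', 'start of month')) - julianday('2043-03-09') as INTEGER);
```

`start of month` rewinds 2045-09-17 to 2045-09-01.
22 days remain in March 2043 after the 9th (31 − 9).
Full months from April 2043 through August 2045 contribute their day counts.
Then 1 day into September 2045.
Total: 22 + 30 + 31 + 30 + 31 + 31 + 30 + 31 + 30 + 31 + 31 + 29 + 31 + 30 + 31 + 30 + 31 + 31 + 30 + 31 + 30 + 31 + 31 + 28 + 31 + 30 + 31 + 30 + 31 + 31 + 1 = 907.

907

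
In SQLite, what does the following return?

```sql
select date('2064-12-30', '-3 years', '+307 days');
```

Adding -3 years to 2064-12-30 gives 2061-12-30.
Applying '+307 days' to 2061-12-30: counting 307 days forward gives 2062-11-02.

2062-11-02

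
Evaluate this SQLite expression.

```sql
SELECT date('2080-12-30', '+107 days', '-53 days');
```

Applying '+107 days' to 2080-12-30: counting 107 days forward gives 2081-04-16.
Applying '-53 days' to 2081-04-16: counting 53 days back gives 2081-02-22.

2081-02-22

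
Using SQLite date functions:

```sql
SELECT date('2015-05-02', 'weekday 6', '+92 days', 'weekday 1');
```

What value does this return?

`weekday 6` advances to the next Saturday; 2015-05-02 is already a Saturday, so it stays at 2015-05-02.
Applying '+92 days' to 2015-05-02: counting 92 days forward gives 2015-08-02.
`weekday 1` advances to the next Monday; 2015-08-02 is a Sunday, so it moves forward to 2015-08-03.

2015-08-03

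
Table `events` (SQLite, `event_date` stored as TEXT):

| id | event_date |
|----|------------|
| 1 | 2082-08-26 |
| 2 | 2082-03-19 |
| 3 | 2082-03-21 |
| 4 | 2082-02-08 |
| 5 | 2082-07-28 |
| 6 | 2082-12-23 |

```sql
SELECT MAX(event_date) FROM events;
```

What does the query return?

2082-12-23

MAX over {2082-02-08, 2082-03-19, 2082-03-21, 2082-07-28, 2082-08-26, 2082-12-23}.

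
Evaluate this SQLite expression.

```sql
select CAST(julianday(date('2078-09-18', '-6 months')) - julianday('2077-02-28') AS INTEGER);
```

Adding -6 months to 2078-09-18 gives 2078-03-18.
0 days remain in February 2077 after the 28th (28 − 28).
Full months from March 2077 through February 2078 contribute their day counts.
Then 18 days into March 2078.
Total: 0 + 31 + 30 + 31 + 30 + 31 + 31 + 30 + 31 + 30 + 31 + 31 + 28 + 18 = 383.

383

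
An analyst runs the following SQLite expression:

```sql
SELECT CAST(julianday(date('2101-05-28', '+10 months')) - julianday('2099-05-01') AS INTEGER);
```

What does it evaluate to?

1061

Adding +10 months to 2101-05-28 gives 2102-03-28.
30 days remain in May 2099 after the 1st (31 − 1).
Full months from June 2099 through February 2102 contribute their day counts.
Then 28 days into March 2102.
Total: 30 + 30 + 31 + 31 + 30 + 31 + 30 + 31 + 31 + 28 + 31 + 30 + 31 + 30 + 31 + 31 + 30 + 31 + 30 + 31 + 31 + 28 + 31 + 30 + 31 + 30 + 31 + 31 + 30 + 31 + 30 + 31 + 31 + 28 + 28 = 1061.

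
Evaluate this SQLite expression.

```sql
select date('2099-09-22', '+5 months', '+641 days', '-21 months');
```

2100-02-25

Adding +5 months to 2099-09-22 gives 2100-02-22.
Applying '+641 days' to 2100-02-22: counting 641 days forward gives 2101-11-25.
Adding -21 months to 2101-11-25 gives 2100-02-25.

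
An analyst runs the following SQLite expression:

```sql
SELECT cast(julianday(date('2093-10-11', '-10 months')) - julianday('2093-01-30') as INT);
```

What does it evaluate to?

Adding -10 months to 2093-10-11 gives 2092-12-11.
20 days remain in December 2092 after the 11th (31 − 11).
Then 30 days into January 2093.
Total: 20 + 30 = 50.
The subtraction is earlier − later, so the result is −50 → -50.

-50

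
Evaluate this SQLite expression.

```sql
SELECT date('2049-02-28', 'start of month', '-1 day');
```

`start of month` rewinds 2049-02-28 to 2049-02-01.
Going back 1 day from 2049-02-01 reaches 2049-01-31 (last day of January, 31 days).

2049-01-31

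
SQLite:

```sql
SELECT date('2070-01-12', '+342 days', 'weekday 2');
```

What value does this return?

Applying '+342 days' to 2070-01-12: counting 342 days forward gives 2070-12-20.
`weekday 2` advances to the next Tuesday; 2070-12-20 is a Saturday, so it moves forward to 2070-12-23.

2070-12-23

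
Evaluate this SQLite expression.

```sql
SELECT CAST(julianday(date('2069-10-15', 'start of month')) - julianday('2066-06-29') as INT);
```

1190

`start of month` rewinds 2069-10-15 to 2069-10-01.
1 day remains in June 2066 after the 29th (30 − 29).
Full months from July 2066 through September 2069 contribute their day counts.
Then 1 day into October 2069.
Total: 1 + 31 + 31 + 30 + 31 + 30 + 31 + 31 + 28 + 31 + 30 + 31 + 30 + 31 + 31 + 30 + 31 + 30 + 31 + 31 + 29 + 31 + 30 + 31 + 30 + 31 + 31 + 30 + 31 + 30 + 31 + 31 + 28 + 31 + 30 + 31 + 30 + 31 + 31 + 30 + 1 = 1190.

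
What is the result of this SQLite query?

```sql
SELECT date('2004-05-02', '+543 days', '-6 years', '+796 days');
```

Applying '+543 days' to 2004-05-02: counting 543 days forward gives 2005-10-27.
Adding -6 years to 2005-10-27 gives 1999-10-27.
Applying '+796 days' to 1999-10-27: counting 796 days forward gives 2001-12-31.

2001-12-31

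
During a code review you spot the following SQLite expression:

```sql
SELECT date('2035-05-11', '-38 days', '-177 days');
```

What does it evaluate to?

2034-10-08

Going back 11 days from 2035-05-11 reaches 2035-04-30 (last day of April, 30 days).
Going back 27 days within April lands on 2035-04-03.
Applying '-177 days' to 2035-04-03: counting 177 days back gives 2034-10-08.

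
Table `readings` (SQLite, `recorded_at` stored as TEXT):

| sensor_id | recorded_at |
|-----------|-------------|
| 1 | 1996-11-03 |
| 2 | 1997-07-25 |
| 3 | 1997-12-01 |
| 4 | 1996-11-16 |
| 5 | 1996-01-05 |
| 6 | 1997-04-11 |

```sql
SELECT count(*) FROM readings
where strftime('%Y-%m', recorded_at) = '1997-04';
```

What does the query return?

1

Rows with year-month 1997-04: 1997-04-11 → 1.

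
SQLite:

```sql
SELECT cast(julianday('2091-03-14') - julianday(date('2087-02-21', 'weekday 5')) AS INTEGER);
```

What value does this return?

`weekday 5` advances to the next Friday; 2087-02-21 is already a Friday, so it stays at 2087-02-21.
7 days remain in February 2087 after the 21st (28 − 21).
Full months from March 2087 through February 2091 contribute their day counts.
Then 14 days into March 2091.
Total: 7 + 31 + 30 + 31 + 30 + 31 + 31 + 30 + 31 + 30 + 31 + 31 + 29 + 31 + 30 + 31 + 30 + 31 + 31 + 30 + 31 + 30 + 31 + 31 + 28 + 31 + 30 + 31 + 30 + 31 + 31 + 30 + 31 + 30 + 31 + 31 + 28 + 31 + 30 + 31 + 30 + 31 + 31 + 30 + 31 + 30 + 31 + 31 + 28 + 14 = 1482.

1482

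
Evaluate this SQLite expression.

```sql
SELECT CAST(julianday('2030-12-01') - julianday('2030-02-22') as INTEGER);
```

282

6 days remain in February 2030 after the 22nd (28 − 22).
Full months from March 2030 through November 2030 contribute their day counts.
Then 1 day into December 2030.
Total: 6 + 31 + 30 + 31 + 30 + 31 + 31 + 30 + 31 + 30 + 1 = 282.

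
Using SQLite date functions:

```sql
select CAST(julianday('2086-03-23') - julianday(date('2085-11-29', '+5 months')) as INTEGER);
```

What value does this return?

-37

Adding +5 months to 2085-11-29 gives 2086-04-29.
8 days remain in March 2086 after the 23rd (31 − 23).
Then 29 days into April 2086.
Total: 8 + 29 = 37.
The subtraction is earlier − later, so the result is −37 → -37.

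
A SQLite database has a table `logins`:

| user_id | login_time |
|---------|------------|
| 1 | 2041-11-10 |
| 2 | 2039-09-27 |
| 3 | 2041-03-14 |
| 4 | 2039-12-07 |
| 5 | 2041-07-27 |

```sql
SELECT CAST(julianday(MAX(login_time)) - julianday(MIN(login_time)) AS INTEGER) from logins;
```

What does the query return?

775

MIN = 2039-09-27, MAX = 2041-11-10.
3 days remain in September 2039 after the 27th (30 − 27).
Full months from October 2039 through October 2041 contribute their day counts.
Then 10 days into November 2041.
Total: 3 + 31 + 30 + 31 + 31 + 29 + 31 + 30 + 31 + 30 + 31 + 31 + 30 + 31 + 30 + 31 + 31 + 28 + 31 + 30 + 31 + 30 + 31 + 31 + 30 + 31 + 10 = 775.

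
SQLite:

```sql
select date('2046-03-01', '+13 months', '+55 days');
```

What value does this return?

2047-05-26

Adding +13 months to 2046-03-01 gives 2047-04-01.
Applying '+55 days' to 2047-04-01: counting 55 days forward gives 2047-05-26.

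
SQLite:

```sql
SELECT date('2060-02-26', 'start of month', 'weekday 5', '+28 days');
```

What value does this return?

`start of month` rewinds 2060-02-26 to 2060-02-01.
`weekday 5` advances to the next Friday; 2060-02-01 is a Sunday, so it moves forward to 2060-02-06.
February 2060 has 29 days; 23 remain after the 6th, so 24 days reach 2060-03-01.
Advancing 4 more days within March lands on 2060-03-05.

2060-03-05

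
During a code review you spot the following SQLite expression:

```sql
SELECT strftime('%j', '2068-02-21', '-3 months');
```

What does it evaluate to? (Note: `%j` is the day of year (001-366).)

325

First apply '-3 months': 2068-02-21 → 2067-11-21.
Day-of-year for 2067-11-21: days since 2067-01-01 inclusive = 325, zero-padded to 325.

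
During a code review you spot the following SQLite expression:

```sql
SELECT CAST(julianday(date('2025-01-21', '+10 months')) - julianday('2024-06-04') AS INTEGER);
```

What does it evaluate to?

535

Adding +10 months to 2025-01-21 gives 2025-11-21.
26 days remain in June 2024 after the 4th (30 − 4).
Full months from July 2024 through October 2025 contribute their day counts.
Then 21 days into November 2025.
Total: 26 + 31 + 31 + 30 + 31 + 30 + 31 + 31 + 28 + 31 + 30 + 31 + 30 + 31 + 31 + 30 + 31 + 21 = 535.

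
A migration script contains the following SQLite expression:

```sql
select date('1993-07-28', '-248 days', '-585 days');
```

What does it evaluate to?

1991-04-17

Applying '-248 days' to 1993-07-28: counting 248 days back gives 1992-11-22.
Applying '-585 days' to 1992-11-22: counting 585 days back gives 1991-04-17.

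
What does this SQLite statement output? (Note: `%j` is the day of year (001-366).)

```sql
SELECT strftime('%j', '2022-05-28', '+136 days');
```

284

First apply '+136 days': 2022-05-28 → 2022-10-11.
Day-of-year for 2022-10-11: days since 2022-01-01 inclusive = 284, zero-padded to 284.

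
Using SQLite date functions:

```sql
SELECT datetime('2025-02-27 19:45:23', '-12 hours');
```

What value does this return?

2025-02-27 07:45:23

-12 hours from 2025-02-27 19:45:23 is 2025-02-27 07:45:23.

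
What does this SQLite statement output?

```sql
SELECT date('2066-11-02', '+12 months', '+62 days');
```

Adding +12 months to 2066-11-02 gives 2067-11-02.
Applying '+62 days' to 2067-11-02: counting 62 days forward gives 2068-01-03.

2068-01-03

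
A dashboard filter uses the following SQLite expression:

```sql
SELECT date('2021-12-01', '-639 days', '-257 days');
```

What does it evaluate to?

Applying '-639 days' to 2021-12-01: counting 639 days back gives 2020-03-02.
Applying '-257 days' to 2020-03-02: counting 257 days back gives 2019-06-19.

2019-06-19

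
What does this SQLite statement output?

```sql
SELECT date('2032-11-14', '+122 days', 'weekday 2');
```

Applying '+122 days' to 2032-11-14: counting 122 days forward gives 2033-03-16.
`weekday 2` advances to the next Tuesday; 2033-03-16 is a Wednesday, so it moves forward to 2033-03-22.

2033-03-22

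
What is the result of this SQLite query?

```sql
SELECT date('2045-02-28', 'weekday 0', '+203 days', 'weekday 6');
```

2045-09-30

`weekday 0` advances to the next Sunday; 2045-02-28 is a Tuesday, so it moves forward to 2045-03-05.
Applying '+203 days' to 2045-03-05: counting 203 days forward gives 2045-09-24.
`weekday 6` advances to the next Saturday; 2045-09-24 is a Sunday, so it moves forward to 2045-09-30.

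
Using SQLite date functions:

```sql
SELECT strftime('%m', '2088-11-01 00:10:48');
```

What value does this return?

`%m` extracts the 2-digit month (01-12): 11.

11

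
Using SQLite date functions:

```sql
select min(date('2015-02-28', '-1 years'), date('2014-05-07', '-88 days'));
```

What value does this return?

date('2015-02-28', '-1 years') → 2014-02-28.
date('2014-05-07', '-88 days') → 2014-02-08.
Earlier of the two is 2014-02-08.

2014-02-08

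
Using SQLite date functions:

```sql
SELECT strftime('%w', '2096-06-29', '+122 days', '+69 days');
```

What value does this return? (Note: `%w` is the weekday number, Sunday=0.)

0

First apply '+122 days', '+69 days': 2096-06-29 → 2097-01-06.
2097-01-06 is a Sunday; with Sunday=0 that is 0.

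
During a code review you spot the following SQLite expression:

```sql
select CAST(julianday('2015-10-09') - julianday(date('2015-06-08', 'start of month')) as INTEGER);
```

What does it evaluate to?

130

`start of month` rewinds 2015-06-08 to 2015-06-01.
29 days remain in June 2015 after the 1st (30 − 1).
July 2015: 31 days.
August 2015: 31 days.
September 2015: 30 days.
Then 9 days into October 2015.
Total: 29 + 31 + 31 + 30 + 9 = 130.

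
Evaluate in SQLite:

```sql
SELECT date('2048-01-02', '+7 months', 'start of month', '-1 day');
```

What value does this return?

2048-07-31

Adding +7 months to 2048-01-02 gives 2048-08-02.
`start of month` rewinds 2048-08-02 to 2048-08-01.
Going back 1 day from 2048-08-01 reaches 2048-07-31 (last day of July, 31 days).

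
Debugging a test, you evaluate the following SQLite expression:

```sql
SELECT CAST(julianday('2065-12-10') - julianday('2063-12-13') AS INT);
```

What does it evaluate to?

728

18 days remain in December 2063 after the 13th (31 − 13).
Full months from January 2064 through November 2065 contribute their day counts.
Then 10 days into December 2065.
Total: 18 + 31 + 29 + 31 + 30 + 31 + 30 + 31 + 31 + 30 + 31 + 30 + 31 + 31 + 28 + 31 + 30 + 31 + 30 + 31 + 31 + 30 + 31 + 30 + 10 = 728.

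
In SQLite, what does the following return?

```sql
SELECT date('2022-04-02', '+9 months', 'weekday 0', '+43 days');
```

Adding +9 months to 2022-04-02 gives 2023-01-02.
`weekday 0` advances to the next Sunday; 2023-01-02 is a Monday, so it moves forward to 2023-01-08.
Applying '+43 days' to 2023-01-08: counting 43 days forward gives 2023-02-20.

2023-02-20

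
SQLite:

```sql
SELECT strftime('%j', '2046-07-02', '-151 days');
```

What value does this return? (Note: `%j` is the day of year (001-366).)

First apply '-151 days': 2046-07-02 → 2046-02-01.
Day-of-year for 2046-02-01: days since 2046-01-01 inclusive = 32, zero-padded to 032.

032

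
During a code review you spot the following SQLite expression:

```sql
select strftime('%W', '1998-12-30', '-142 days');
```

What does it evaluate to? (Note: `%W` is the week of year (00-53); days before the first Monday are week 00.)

32

First apply '-142 days': 1998-12-30 → 1998-08-10.
1998-08-10 is a Monday. SQLite's %W counts Mondays since the year started; the result is 32.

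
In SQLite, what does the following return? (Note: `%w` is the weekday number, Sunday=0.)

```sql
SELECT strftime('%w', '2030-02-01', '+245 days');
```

First apply '+245 days': 2030-02-01 → 2030-10-04.
2030-10-04 is a Friday; with Sunday=0 that is 5.

5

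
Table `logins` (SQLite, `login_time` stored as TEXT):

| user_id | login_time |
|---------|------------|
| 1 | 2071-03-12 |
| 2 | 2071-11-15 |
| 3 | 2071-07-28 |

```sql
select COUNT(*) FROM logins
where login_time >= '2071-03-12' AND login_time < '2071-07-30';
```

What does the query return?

2

Rows in [2071-03-12, 2071-07-30): 2071-03-12, 2071-07-28 → 2 rows.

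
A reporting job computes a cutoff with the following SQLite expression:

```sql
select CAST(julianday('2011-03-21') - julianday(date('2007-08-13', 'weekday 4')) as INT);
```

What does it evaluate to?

`weekday 4` advances to the next Thursday; 2007-08-13 is a Monday, so it moves forward to 2007-08-16.
15 days remain in August 2007 after the 16th (31 − 16).
Full months from September 2007 through February 2011 contribute their day counts.
Then 21 days into March 2011.
Total: 15 + 30 + 31 + 30 + 31 + 31 + 29 + 31 + 30 + 31 + 30 + 31 + 31 + 30 + 31 + 30 + 31 + 31 + 28 + 31 + 30 + 31 + 30 + 31 + 31 + 30 + 31 + 30 + 31 + 31 + 28 + 31 + 30 + 31 + 30 + 31 + 31 + 30 + 31 + 30 + 31 + 31 + 28 + 21 = 1313.

1313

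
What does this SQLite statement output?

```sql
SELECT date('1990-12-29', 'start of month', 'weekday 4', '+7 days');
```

1990-12-13

`start of month` rewinds 1990-12-29 to 1990-12-01.
`weekday 4` advances to the next Thursday; 1990-12-01 is a Saturday, so it moves forward to 1990-12-06.
Advancing 7 more days within December lands on 1990-12-13.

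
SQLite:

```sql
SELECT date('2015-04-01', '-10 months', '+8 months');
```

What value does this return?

2015-02-01

Adding -10 months to 2015-04-01 gives 2014-06-01.
Adding +8 months to 2014-06-01 gives 2015-02-01.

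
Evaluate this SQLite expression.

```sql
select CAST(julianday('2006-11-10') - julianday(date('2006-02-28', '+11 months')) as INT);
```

-79

Adding +11 months to 2006-02-28 gives 2007-01-28.
20 days remain in November 2006 after the 10th (30 − 10).
December 2006: 31 days.
Then 28 days into January 2007.
Total: 20 + 31 + 28 = 79.
The subtraction is earlier − later, so the result is −79 → -79.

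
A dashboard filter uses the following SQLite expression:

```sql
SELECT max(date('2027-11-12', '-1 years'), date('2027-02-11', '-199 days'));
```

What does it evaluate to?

date('2027-11-12', '-1 years') → 2026-11-12.
date('2027-02-11', '-199 days') → 2026-07-27.
Later of the two is 2026-11-12.

2026-11-12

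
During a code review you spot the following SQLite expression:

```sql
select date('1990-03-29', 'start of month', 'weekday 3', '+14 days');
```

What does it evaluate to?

`start of month` rewinds 1990-03-29 to 1990-03-01.
`weekday 3` advances to the next Wednesday; 1990-03-01 is a Thursday, so it moves forward to 1990-03-07.
Advancing 14 more days within March lands on 1990-03-21.

1990-03-21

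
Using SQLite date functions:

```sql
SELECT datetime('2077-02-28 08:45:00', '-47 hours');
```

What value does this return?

-47 hours from 2077-02-28 08:45:00 is 2077-02-26 09:45:00 (crosses midnight).

2077-02-26 09:45:00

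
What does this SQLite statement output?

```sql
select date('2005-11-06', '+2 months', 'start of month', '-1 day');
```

2005-12-31

Adding +2 months to 2005-11-06 gives 2006-01-06.
`start of month` rewinds 2006-01-06 to 2006-01-01.
Going back 1 day from 2006-01-01 reaches 2005-12-31 (last day of December, 31 days).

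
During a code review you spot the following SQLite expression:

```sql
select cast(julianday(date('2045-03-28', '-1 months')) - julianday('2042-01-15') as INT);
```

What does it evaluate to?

1140

Adding -1 month to 2045-03-28 gives 2045-02-28.
16 days remain in January 2042 after the 15th (31 − 15).
Full months from February 2042 through January 2045 contribute their day counts.
Then 28 days into February 2045.
Total: 16 + 28 + 31 + 30 + 31 + 30 + 31 + 31 + 30 + 31 + 30 + 31 + 31 + 28 + 31 + 30 + 31 + 30 + 31 + 31 + 30 + 31 + 30 + 31 + 31 + 29 + 31 + 30 + 31 + 30 + 31 + 31 + 30 + 31 + 30 + 31 + 31 + 28 = 1140.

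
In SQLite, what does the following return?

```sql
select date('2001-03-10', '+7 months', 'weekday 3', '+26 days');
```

2001-11-05

Adding +7 months to 2001-03-10 gives 2001-10-10.
`weekday 3` advances to the next Wednesday; 2001-10-10 is already a Wednesday, so it stays at 2001-10-10.
October 2001 has 31 days; 21 remain after the 10th, so 22 days reach 2001-11-01.
Advancing 4 more days within November lands on 2001-11-05.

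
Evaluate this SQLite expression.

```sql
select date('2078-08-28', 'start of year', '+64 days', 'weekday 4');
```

`start of year` rewinds 2078-08-28 to 2078-01-01.
Applying '+64 days' to 2078-01-01: counting 64 days forward gives 2078-03-06.
`weekday 4` advances to the next Thursday; 2078-03-06 is a Sunday, so it moves forward to 2078-03-10.

2078-03-10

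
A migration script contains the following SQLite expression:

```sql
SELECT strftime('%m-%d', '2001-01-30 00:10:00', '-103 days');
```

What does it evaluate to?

10-19

First apply '-103 days': 2001-01-30 00:10:00 → 2000-10-19 00:10:00.
`%m-%d` extracts the month-day: 10-19.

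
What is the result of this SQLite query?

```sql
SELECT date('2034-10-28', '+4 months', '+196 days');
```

2035-09-12

Adding +4 months to 2034-10-28 gives 2035-02-28.
Applying '+196 days' to 2035-02-28: counting 196 days forward gives 2035-09-12.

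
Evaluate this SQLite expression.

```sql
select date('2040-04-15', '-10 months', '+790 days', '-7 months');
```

2041-01-13

Adding -10 months to 2040-04-15 gives 2039-06-15.
Applying '+790 days' to 2039-06-15: counting 790 days forward gives 2041-08-13.
Adding -7 months to 2041-08-13 gives 2041-01-13.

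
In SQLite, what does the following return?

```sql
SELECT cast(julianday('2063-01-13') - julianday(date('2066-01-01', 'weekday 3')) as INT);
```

`weekday 3` advances to the next Wednesday; 2066-01-01 is a Friday, so it moves forward to 2066-01-06.
18 days remain in January 2063 after the 13th (31 − 13).
Full months from February 2063 through December 2065 contribute their day counts.
Then 6 days into January 2066.
Total: 18 + 28 + 31 + 30 + 31 + 30 + 31 + 31 + 30 + 31 + 30 + 31 + 31 + 29 + 31 + 30 + 31 + 30 + 31 + 31 + 30 + 31 + 30 + 31 + 31 + 28 + 31 + 30 + 31 + 30 + 31 + 31 + 30 + 31 + 30 + 31 + 6 = 1089.
The subtraction is earlier − later, so the result is −1089 → -1089.

-1089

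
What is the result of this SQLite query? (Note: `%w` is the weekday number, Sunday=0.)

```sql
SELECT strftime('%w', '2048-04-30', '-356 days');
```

5

First apply '-356 days': 2048-04-30 → 2047-05-10.
2047-05-10 is a Friday; with Sunday=0 that is 5.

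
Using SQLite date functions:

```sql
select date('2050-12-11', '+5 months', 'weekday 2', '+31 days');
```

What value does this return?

2051-06-16

Adding +5 months to 2050-12-11 gives 2051-05-11.
`weekday 2` advances to the next Tuesday; 2051-05-11 is a Thursday, so it moves forward to 2051-05-16.
May 2051 has 31 days; 15 remain after the 16th, so 16 days reach 2051-06-01.
Advancing 15 more days within June lands on 2051-06-16.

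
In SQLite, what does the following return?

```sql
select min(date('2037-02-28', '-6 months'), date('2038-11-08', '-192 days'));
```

date('2037-02-28', '-6 months') → 2036-08-28.
date('2038-11-08', '-192 days') → 2038-04-30.
Earlier of the two is 2036-08-28.

2036-08-28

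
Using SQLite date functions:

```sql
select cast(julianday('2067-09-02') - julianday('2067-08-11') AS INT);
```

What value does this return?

20 days remain in August 2067 after the 11th (31 − 11).
Then 2 days into September 2067.
Total: 20 + 2 = 22.

22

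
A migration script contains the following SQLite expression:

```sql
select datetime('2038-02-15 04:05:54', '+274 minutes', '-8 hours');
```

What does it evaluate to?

274 minutes = 4h 34m; +274 minutes from 2038-02-15 04:05:54 is 2038-02-15 08:39:54.
-8 hours from 2038-02-15 08:39:54 is 2038-02-15 00:39:54.

2038-02-15 00:39:54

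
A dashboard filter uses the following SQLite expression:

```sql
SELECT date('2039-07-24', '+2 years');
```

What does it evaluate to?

Adding +2 years to 2039-07-24 gives 2041-07-24.

2041-07-24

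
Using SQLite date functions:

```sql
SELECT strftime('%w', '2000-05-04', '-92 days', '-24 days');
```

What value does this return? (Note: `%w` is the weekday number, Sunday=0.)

0

First apply '-92 days', '-24 days': 2000-05-04 → 2000-01-09.
2000-01-09 is a Sunday; with Sunday=0 that is 0.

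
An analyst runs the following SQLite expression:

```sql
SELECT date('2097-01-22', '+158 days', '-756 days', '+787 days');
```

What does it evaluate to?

2097-07-30

Applying '+158 days' to 2097-01-22: counting 158 days forward gives 2097-06-29.
Applying '-756 days' to 2097-06-29: counting 756 days back gives 2095-06-04.
Applying '+787 days' to 2095-06-04: counting 787 days forward gives 2097-07-30.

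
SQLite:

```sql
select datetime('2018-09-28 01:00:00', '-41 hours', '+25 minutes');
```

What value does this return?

2018-09-26 08:25:00

-41 hours from 2018-09-28 01:00:00 is 2018-09-26 08:00:00 (crosses midnight).
+25 minutes from 2018-09-26 08:00:00 is 2018-09-26 08:25:00.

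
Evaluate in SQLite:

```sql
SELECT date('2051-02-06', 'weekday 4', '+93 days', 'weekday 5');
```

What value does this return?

`weekday 4` advances to the next Thursday; 2051-02-06 is a Monday, so it moves forward to 2051-02-09.
Applying '+93 days' to 2051-02-09: counting 93 days forward gives 2051-05-13.
`weekday 5` advances to the next Friday; 2051-05-13 is a Saturday, so it moves forward to 2051-05-19.

2051-05-19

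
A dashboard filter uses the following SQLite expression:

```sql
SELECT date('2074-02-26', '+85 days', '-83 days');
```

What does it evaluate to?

Applying '+85 days' to 2074-02-26: counting 85 days forward gives 2074-05-22.
Applying '-83 days' to 2074-05-22: counting 83 days back gives 2074-02-28.

2074-02-28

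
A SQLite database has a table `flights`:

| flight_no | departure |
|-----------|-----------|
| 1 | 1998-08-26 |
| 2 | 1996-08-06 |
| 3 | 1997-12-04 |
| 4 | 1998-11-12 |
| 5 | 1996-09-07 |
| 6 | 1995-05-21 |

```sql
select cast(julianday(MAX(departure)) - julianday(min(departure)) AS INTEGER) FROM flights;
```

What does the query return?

1271

MIN = 1995-05-21, MAX = 1998-11-12.
10 days remain in May 1995 after the 21st (31 − 21).
Full months from June 1995 through October 1998 contribute their day counts.
Then 12 days into November 1998.
Total: 10 + 30 + 31 + 31 + 30 + 31 + 30 + 31 + 31 + 29 + 31 + 30 + 31 + 30 + 31 + 31 + 30 + 31 + 30 + 31 + 31 + 28 + 31 + 30 + 31 + 30 + 31 + 31 + 30 + 31 + 30 + 31 + 31 + 28 + 31 + 30 + 31 + 30 + 31 + 31 + 30 + 31 + 12 = 1271.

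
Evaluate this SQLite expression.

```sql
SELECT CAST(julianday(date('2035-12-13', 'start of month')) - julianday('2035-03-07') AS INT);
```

`start of month` rewinds 2035-12-13 to 2035-12-01.
24 days remain in March 2035 after the 7th (31 − 7).
Full months from April 2035 through November 2035 contribute their day counts.
Then 1 day into December 2035.
Total: 24 + 30 + 31 + 30 + 31 + 31 + 30 + 31 + 30 + 1 = 269.

269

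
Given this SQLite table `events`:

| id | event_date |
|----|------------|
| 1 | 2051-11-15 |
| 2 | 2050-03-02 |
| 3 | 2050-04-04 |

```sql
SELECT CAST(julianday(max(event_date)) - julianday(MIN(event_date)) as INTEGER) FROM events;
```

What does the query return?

MIN = 2050-03-02, MAX = 2051-11-15.
29 days remain in March 2050 after the 2nd (31 − 2).
Full months from April 2050 through October 2051 contribute their day counts.
Then 15 days into November 2051.
Total: 29 + 30 + 31 + 30 + 31 + 31 + 30 + 31 + 30 + 31 + 31 + 28 + 31 + 30 + 31 + 30 + 31 + 31 + 30 + 31 + 15 = 623.

623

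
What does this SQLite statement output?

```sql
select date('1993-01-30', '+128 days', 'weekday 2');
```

1993-06-08

Applying '+128 days' to 1993-01-30: counting 128 days forward gives 1993-06-07.
`weekday 2` advances to the next Tuesday; 1993-06-07 is a Monday, so it moves forward to 1993-06-08.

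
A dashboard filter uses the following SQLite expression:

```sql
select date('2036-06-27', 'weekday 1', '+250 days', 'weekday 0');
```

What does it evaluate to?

`weekday 1` advances to the next Monday; 2036-06-27 is a Friday, so it moves forward to 2036-06-30.
Applying '+250 days' to 2036-06-30: counting 250 days forward gives 2037-03-07.
`weekday 0` advances to the next Sunday; 2037-03-07 is a Saturday, so it moves forward to 2037-03-08.

2037-03-08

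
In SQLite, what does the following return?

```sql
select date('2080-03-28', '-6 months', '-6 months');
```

Adding -6 months to 2080-03-28 gives 2079-09-28.
Adding -6 months to 2079-09-28 gives 2079-03-28.

2079-03-28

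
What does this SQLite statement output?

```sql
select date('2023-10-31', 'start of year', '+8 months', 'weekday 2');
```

2023-09-05

`start of year` rewinds 2023-10-31 to 2023-01-01.
Adding +8 months to 2023-01-01 gives 2023-09-01.
`weekday 2` advances to the next Tuesday; 2023-09-01 is a Friday, so it moves forward to 2023-09-05.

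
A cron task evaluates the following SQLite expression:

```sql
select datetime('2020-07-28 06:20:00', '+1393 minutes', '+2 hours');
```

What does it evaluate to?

2020-07-29 07:33:00

1393 minutes = 23h 13m; +1393 minutes from 2020-07-28 06:20:00 is 2020-07-29 05:33:00 (crosses midnight).
+2 hours from 2020-07-29 05:33:00 is 2020-07-29 07:33:00.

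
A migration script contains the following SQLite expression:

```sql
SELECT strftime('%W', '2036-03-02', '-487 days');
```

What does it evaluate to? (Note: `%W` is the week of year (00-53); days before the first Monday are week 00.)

44

First apply '-487 days': 2036-03-02 → 2034-11-01.
2034-11-01 is a Wednesday. SQLite's %W counts Mondays since the year started; the result is 44.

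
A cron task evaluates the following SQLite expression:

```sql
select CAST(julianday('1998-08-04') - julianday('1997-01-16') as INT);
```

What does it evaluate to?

565

15 days remain in January 1997 after the 16th (31 − 16).
Full months from February 1997 through July 1998 contribute their day counts.
Then 4 days into August 1998.
Total: 15 + 28 + 31 + 30 + 31 + 30 + 31 + 31 + 30 + 31 + 30 + 31 + 31 + 28 + 31 + 30 + 31 + 30 + 31 + 4 = 565.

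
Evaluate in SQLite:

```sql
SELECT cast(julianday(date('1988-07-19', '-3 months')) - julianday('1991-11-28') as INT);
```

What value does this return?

Adding -3 months to 1988-07-19 gives 1988-04-19.
11 days remain in April 1988 after the 19th (30 − 19).
Full months from May 1988 through October 1991 contribute their day counts.
Then 28 days into November 1991.
Total: 11 + 31 + 30 + 31 + 31 + 30 + 31 + 30 + 31 + 31 + 28 + 31 + 30 + 31 + 30 + 31 + 31 + 30 + 31 + 30 + 31 + 31 + 28 + 31 + 30 + 31 + 30 + 31 + 31 + 30 + 31 + 30 + 31 + 31 + 28 + 31 + 30 + 31 + 30 + 31 + 31 + 30 + 31 + 28 = 1318.
The subtraction is earlier − later, so the result is −1318 → -1318.

-1318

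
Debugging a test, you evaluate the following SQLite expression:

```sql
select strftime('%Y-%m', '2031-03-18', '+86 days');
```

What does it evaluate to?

First apply '+86 days': 2031-03-18 → 2031-06-12.
`%Y-%m` extracts the year-month: 2031-06.

2031-06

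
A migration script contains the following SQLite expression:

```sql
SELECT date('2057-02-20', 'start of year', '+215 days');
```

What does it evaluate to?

`start of year` rewinds 2057-02-20 to 2057-01-01.
Applying '+215 days' to 2057-01-01: counting 215 days forward gives 2057-08-04.

2057-08-04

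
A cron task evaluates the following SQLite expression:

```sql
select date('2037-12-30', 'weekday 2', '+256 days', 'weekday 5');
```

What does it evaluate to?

2038-09-24

`weekday 2` advances to the next Tuesday; 2037-12-30 is a Wednesday, so it moves forward to 2038-01-05.
Applying '+256 days' to 2038-01-05: counting 256 days forward gives 2038-09-18.
`weekday 5` advances to the next Friday; 2038-09-18 is a Saturday, so it moves forward to 2038-09-24.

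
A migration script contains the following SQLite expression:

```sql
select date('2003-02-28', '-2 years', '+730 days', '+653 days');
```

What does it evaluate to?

2004-12-12

Adding -2 years to 2003-02-28 gives 2001-02-28.
Applying '+730 days' to 2001-02-28: counting 730 days forward gives 2003-02-28.
Applying '+653 days' to 2003-02-28: counting 653 days forward gives 2004-12-12.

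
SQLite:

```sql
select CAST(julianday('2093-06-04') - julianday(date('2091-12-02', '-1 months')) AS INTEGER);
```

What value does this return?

Adding -1 month to 2091-12-02 gives 2091-11-02.
28 days remain in November 2091 after the 2nd (30 − 2).
Full months from December 2091 through May 2093 contribute their day counts.
Then 4 days into June 2093.
Total: 28 + 31 + 31 + 29 + 31 + 30 + 31 + 30 + 31 + 31 + 30 + 31 + 30 + 31 + 31 + 28 + 31 + 30 + 31 + 4 = 580.

580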